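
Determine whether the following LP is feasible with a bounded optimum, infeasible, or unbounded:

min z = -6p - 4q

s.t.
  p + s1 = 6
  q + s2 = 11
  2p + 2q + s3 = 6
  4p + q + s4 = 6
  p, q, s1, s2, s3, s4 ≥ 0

Feasible with a bounded optimal solution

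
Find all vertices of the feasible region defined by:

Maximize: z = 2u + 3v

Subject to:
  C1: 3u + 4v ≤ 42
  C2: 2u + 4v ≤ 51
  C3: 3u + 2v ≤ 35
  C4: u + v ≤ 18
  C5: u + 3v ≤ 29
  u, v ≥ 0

(0, 0), (11.67, 0), (9.333, 3.5), (2, 9), (0, 9.667)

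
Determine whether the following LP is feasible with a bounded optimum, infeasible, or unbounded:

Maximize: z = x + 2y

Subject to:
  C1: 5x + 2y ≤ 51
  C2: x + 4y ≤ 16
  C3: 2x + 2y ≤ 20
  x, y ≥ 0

Feasible with a bounded optimal solution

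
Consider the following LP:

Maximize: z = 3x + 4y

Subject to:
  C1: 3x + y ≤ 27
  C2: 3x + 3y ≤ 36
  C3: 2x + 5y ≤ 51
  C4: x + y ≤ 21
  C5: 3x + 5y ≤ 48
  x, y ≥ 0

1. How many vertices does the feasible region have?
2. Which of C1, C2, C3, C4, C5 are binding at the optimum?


1. 5
2. C2, C5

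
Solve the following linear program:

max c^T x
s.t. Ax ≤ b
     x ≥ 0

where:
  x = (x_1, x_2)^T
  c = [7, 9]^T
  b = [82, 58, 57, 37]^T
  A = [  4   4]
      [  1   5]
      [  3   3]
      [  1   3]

Evaluate the objective at each vertex of the feasible region:
  z(0, 0) = 0
  z(19, 0) = 133
  z(10, 9) = 151  ←
  z(5.5, 10.5) = 133
  z(0, 11.6) = 104.4
The maximum is at x_1 = 10, x_2 = 9.

x_1 = 10, x_2 = 9, z = 151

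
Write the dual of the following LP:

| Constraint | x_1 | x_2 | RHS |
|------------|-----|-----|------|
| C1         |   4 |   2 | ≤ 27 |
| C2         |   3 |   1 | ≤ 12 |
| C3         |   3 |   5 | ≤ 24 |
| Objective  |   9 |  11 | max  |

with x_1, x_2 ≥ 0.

Primal max cᵀx s.t. Ax ≤ b, x ≥ 0  →  Dual min bᵀy s.t. Aᵀy ≥ c, y ≥ 0.

Minimize: z = 27y1 + 12y2 + 24y3

Subject to:
  4y1 + 3y2 + 3y3 ≥ 9
  2y1 + y2 + 5y3 ≥ 11
  y1, y2, y3 ≥ 0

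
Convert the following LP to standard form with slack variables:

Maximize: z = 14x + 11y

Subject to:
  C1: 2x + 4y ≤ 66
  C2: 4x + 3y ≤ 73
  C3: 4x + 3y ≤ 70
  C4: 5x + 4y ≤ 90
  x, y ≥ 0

max z = 14x + 11y

s.t.
  2x + 4y + s1 = 66
  4x + 3y + s2 = 73
  4x + 3y + s3 = 70
  5x + 4y + s4 = 90
  x, y, s1, s2, s3, s4 ≥ 0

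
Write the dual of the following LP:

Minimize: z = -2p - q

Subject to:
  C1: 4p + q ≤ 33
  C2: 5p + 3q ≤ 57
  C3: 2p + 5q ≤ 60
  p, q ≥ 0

Primal min cᵀx s.t. Ax ≤ b, x ≥ 0  →  Dual max −bᵀy s.t. Aᵀy ≥ −c, y ≥ 0.

Maximize: z = -33y1 - 57y2 - 60y3

Subject to:
  4y1 + 5y2 + 2y3 ≥ 2
  y1 + 3y2 + 5y3 ≥ 1
  y1, y2, y3 ≥ 0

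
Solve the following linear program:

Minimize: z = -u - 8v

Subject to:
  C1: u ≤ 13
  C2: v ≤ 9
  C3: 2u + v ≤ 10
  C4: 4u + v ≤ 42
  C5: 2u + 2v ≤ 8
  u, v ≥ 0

Evaluate the objective at each vertex of the feasible region:
  z(0, 0) = 0
  z(4, 0) = -4
  z(0, 4) = -32  ←
The minimum is at u = 0, v = 4.

u = 0, v = 4, z = -32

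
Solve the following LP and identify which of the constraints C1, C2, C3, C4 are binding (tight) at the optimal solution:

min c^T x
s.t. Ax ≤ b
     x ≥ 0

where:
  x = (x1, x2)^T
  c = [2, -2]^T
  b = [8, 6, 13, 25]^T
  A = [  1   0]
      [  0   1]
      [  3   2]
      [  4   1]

At x1 = 0, x2 = 6, compute slack b - a·x for each constraint:
  C1: 8 − 0 = 8  (slack)
  C2: 6 − 6 = 0  (binding)
  C3: 13 − 12 = 1  (slack)
  C4: 25 − 6 = 19  (slack)

Optimal: x1 = 0, x2 = 6
Binding: C2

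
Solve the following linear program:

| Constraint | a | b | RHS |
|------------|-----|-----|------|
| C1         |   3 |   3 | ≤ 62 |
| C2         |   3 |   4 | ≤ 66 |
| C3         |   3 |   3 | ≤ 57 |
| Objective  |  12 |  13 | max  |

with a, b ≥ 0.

Evaluate the objective at each vertex of the feasible region:
  z(0, 0) = 0
  z(19, 0) = 228
  z(10, 9) = 237  ←
  z(0, 16.5) = 214.5
The maximum is at a = 10, b = 9.

a = 10, b = 9, z = 237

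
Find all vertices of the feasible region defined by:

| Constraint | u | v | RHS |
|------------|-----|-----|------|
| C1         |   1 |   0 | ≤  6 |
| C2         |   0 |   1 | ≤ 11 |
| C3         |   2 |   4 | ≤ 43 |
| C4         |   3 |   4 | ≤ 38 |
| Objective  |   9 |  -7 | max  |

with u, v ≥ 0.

(0, 0), (6, 0), (6, 5), (0, 9.5)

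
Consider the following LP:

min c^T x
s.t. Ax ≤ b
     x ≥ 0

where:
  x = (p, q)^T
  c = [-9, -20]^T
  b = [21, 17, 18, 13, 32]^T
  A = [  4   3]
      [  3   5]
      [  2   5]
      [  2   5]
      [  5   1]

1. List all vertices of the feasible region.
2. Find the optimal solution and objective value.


1. (0, 0), (5.25, 0), (4.909, 0.4545), (4, 1), (0, 2.6)
2. p = 4, q = 1, z = -56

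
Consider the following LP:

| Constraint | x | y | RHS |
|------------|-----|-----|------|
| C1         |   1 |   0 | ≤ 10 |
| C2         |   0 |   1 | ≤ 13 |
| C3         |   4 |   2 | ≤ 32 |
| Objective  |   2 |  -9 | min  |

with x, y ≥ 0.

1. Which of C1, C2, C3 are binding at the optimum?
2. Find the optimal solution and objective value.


1. C2
2. x = 0, y = 13, z = -117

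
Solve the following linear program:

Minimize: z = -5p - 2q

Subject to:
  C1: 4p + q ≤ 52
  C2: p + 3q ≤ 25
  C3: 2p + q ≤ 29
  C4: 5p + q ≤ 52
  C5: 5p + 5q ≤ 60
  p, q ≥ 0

Evaluate the objective at each vertex of the feasible region:
  z(0, 0) = 0
  z(10.4, 0) = -52
  z(10, 2) = -54  ←
  z(5.5, 6.5) = -40.5
  z(0, 8.333) = -16.67
The minimum is at p = 10, q = 2.

p = 10, q = 2, z = -54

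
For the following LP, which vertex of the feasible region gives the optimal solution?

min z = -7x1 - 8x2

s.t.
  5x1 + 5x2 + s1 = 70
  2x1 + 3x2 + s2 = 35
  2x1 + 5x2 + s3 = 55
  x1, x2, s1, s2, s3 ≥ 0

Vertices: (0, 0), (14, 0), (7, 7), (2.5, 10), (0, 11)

Evaluate the objective at each vertex of the feasible region:
  z(0, 0) = 0
  z(14, 0) = -98
  z(7, 7) = -105  ←
  z(2.5, 10) = -97.5
  z(0, 11) = -88
The minimum is at x1 = 7, x2 = 7.

(7, 7)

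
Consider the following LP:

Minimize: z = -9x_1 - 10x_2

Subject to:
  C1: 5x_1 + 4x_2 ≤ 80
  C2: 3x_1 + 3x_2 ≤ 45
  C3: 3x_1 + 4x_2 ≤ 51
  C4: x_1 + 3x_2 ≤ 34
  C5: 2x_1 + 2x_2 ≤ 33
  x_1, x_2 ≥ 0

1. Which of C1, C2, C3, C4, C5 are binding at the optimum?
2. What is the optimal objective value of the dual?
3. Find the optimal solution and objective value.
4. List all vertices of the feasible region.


1. C2, C3
2. -141
3. x_1 = 9, x_2 = 6, z = -141
4. (0, 0), (15, 0), (9, 6), (3.4, 10.2), (0, 11.33)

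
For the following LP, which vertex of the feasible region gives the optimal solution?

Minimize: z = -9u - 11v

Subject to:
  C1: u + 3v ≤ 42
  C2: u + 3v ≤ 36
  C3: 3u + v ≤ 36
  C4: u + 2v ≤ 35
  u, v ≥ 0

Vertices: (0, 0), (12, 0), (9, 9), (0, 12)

Evaluate the objective at each vertex of the feasible region:
  z(0, 0) = 0
  z(12, 0) = -108
  z(9, 9) = -180  ←
  z(0, 12) = -132
The minimum is at u = 9, v = 9.

(9, 9)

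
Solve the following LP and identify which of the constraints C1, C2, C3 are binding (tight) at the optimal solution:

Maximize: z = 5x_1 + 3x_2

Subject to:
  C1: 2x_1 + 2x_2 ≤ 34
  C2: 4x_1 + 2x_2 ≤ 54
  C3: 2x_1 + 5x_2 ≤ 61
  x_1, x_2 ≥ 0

At x_1 = 10, x_2 = 7, compute slack b - a·x for each constraint:
  C1: 34 − 34 = 0  (binding)
  C2: 54 − 54 = 0  (binding)
  C3: 61 − 55 = 6  (slack)

Optimal: x_1 = 10, x_2 = 7
Binding: C1, C2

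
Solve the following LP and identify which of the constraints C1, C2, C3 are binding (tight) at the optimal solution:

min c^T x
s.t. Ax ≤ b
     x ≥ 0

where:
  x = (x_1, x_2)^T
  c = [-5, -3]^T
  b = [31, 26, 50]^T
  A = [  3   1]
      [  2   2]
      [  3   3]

At x_1 = 9, x_2 = 4, compute slack b - a·x for each constraint:
  C1: 31 − 31 = 0  (binding)
  C2: 26 − 26 = 0  (binding)
  C3: 50 − 39 = 11  (slack)

Optimal: x_1 = 9, x_2 = 4
Binding: C1, C2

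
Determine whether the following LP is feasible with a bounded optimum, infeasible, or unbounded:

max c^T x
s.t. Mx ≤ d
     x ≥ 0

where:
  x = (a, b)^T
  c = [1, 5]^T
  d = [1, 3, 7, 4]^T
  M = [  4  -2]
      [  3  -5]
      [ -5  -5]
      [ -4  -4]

Unbounded (objective can increase without bound)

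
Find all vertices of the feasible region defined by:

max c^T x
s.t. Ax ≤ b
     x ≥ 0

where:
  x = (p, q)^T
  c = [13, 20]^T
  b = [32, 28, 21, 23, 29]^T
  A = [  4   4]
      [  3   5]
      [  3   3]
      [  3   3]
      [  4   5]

(0, 0), (7, 0), (6, 1), (1, 5), (0, 5.6)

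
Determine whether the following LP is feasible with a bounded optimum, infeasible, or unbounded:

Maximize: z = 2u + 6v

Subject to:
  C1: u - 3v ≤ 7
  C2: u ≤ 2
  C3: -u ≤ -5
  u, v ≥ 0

Infeasible (no feasible solution exists)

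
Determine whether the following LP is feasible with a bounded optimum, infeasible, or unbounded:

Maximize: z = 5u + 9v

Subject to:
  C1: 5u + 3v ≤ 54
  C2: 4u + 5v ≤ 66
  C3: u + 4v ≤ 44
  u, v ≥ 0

Feasible with a bounded optimal solution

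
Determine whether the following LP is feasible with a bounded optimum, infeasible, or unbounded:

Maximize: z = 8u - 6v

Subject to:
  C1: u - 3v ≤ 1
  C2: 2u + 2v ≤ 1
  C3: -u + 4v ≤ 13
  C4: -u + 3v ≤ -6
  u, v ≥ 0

Infeasible (no feasible solution exists)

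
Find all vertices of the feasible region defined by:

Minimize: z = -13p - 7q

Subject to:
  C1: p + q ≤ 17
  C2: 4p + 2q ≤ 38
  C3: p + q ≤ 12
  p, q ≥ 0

(0, 0), (9.5, 0), (7, 5), (0, 12)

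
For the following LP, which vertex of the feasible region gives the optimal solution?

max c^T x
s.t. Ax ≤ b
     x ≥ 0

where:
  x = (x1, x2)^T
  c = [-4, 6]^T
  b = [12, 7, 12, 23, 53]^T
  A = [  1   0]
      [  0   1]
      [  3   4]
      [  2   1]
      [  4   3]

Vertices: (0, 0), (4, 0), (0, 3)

Evaluate the objective at each vertex of the feasible region:
  z(0, 0) = 0
  z(4, 0) = -16
  z(0, 3) = 18  ←
The maximum is at x1 = 0, x2 = 3.

(0, 3)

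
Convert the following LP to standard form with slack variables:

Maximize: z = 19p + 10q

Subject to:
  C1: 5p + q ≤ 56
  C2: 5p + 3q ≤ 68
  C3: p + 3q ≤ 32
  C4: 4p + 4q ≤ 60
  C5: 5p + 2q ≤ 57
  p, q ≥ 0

max z = 19p + 10q

s.t.
  5p + q + s1 = 56
  5p + 3q + s2 = 68
  p + 3q + s3 = 32
  4p + 4q + s4 = 60
  5p + 2q + s5 = 57
  p, q, s1, s2, s3, s4, s5 ≥ 0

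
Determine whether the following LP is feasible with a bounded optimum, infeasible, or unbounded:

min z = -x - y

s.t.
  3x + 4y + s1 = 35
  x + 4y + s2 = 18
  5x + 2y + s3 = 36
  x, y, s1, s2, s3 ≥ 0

Feasible with a bounded optimal solution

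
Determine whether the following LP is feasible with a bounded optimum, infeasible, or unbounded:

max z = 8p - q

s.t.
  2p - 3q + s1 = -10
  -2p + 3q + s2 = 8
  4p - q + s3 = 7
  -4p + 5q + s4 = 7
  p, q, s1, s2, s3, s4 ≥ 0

Infeasible (no feasible solution exists)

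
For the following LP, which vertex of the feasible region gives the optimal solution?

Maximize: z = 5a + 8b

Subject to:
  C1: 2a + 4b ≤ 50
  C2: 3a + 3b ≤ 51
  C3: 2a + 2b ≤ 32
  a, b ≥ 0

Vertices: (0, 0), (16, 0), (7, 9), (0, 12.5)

Evaluate the objective at each vertex of the feasible region:
  z(0, 0) = 0
  z(16, 0) = 80
  z(7, 9) = 107  ←
  z(0, 12.5) = 100
The maximum is at a = 7, b = 9.

(7, 9)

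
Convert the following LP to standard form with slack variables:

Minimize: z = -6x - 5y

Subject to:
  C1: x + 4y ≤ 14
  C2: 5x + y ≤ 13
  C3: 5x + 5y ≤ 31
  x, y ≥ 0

min z = -6x - 5y

s.t.
  x + 4y + s1 = 14
  5x + y + s2 = 13
  5x + 5y + s3 = 31
  x, y, s1, s2, s3 ≥ 0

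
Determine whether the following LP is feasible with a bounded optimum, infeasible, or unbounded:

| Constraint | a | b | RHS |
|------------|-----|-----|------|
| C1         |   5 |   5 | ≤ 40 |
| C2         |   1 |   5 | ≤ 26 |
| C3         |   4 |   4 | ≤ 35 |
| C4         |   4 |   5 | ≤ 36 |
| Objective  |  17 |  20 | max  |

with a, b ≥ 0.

Feasible with a bounded optimal solution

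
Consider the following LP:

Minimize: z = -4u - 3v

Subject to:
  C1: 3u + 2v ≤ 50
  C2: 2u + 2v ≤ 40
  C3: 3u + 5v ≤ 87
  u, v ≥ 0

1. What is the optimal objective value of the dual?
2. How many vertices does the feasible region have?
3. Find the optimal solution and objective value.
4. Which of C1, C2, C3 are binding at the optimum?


1. -70
2. 5
3. u = 10, v = 10, z = -70
4. C1, C2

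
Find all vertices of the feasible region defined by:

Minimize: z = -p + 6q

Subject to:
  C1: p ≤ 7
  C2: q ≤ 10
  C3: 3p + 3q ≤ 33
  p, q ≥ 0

(0, 0), (7, 0), (7, 4), (1, 10), (0, 10)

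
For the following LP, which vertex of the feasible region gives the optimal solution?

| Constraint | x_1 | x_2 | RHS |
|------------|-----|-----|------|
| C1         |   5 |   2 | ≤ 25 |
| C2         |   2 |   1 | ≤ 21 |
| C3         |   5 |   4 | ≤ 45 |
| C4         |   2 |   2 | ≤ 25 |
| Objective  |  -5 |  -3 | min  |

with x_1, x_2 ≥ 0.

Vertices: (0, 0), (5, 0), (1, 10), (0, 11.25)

Evaluate the objective at each vertex of the feasible region:
  z(0, 0) = 0
  z(5, 0) = -25
  z(1, 10) = -35  ←
  z(0, 11.25) = -33.75
The minimum is at x_1 = 1, x_2 = 10.

(1, 10)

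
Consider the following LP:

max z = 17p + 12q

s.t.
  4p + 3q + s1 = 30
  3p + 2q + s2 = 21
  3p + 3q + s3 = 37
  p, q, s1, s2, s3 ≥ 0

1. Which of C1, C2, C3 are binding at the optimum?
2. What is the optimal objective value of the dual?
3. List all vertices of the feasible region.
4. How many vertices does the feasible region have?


1. C1, C2
2. 123
3. (0, 0), (7, 0), (3, 6), (0, 10)
4. 4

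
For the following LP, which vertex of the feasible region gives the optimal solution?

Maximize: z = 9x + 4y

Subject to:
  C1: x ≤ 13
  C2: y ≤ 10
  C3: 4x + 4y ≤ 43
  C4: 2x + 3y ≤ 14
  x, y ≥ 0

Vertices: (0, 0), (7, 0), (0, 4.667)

Evaluate the objective at each vertex of the feasible region:
  z(0, 0) = 0
  z(7, 0) = 63  ←
  z(0, 4.667) = 18.67
The maximum is at x = 7, y = 0.

(7, 0)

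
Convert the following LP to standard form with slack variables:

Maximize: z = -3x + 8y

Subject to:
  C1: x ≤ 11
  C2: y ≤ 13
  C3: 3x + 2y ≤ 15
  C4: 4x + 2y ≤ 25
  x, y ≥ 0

max z = -3x + 8y

s.t.
  x + s1 = 11
  y + s2 = 13
  3x + 2y + s3 = 15
  4x + 2y + s4 = 25
  x, y, s1, s2, s3, s4 ≥ 0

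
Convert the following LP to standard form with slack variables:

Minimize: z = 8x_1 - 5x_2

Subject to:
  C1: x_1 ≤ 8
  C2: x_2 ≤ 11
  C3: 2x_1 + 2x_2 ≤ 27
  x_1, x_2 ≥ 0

min z = 8x_1 - 5x_2

s.t.
  x_1 + s1 = 8
  x_2 + s2 = 11
  2x_1 + 2x_2 + s3 = 27
  x_1, x_2, s1, s2, s3 ≥ 0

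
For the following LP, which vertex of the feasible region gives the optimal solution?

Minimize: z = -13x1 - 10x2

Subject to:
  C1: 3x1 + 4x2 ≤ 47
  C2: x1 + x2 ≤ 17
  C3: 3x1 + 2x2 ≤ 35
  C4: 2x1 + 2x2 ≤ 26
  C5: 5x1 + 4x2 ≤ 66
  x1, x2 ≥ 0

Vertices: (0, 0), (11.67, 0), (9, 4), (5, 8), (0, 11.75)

Evaluate the objective at each vertex of the feasible region:
  z(0, 0) = 0
  z(11.67, 0) = -151.7
  z(9, 4) = -157  ←
  z(5, 8) = -145
  z(0, 11.75) = -117.5
The minimum is at x1 = 9, x2 = 4.

(9, 4)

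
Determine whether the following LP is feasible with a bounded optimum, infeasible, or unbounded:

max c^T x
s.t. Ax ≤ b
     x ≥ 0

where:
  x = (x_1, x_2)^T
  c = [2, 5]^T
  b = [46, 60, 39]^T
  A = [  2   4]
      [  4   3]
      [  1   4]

Feasible with a bounded optimal solution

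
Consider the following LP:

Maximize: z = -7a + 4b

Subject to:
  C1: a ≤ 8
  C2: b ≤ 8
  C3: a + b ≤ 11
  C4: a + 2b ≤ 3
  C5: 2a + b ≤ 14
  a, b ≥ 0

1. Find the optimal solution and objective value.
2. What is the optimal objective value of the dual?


1. a = 0, b = 1.5, z = 6
2. 6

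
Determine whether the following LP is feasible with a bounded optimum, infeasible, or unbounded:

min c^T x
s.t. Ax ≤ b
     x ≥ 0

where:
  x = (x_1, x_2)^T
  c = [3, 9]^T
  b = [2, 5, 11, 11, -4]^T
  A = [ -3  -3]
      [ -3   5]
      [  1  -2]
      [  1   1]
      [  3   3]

Infeasible (no feasible solution exists)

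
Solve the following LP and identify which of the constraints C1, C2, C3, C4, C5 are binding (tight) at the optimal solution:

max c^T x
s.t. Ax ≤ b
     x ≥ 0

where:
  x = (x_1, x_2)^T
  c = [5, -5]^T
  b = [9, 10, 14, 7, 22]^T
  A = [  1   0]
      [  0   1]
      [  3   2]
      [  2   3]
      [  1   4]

At x_1 = 3.5, x_2 = 0, compute slack b - a·x for each constraint:
  C1: 9 − 3.5 = 5.5  (slack)
  C2: 10 − 0 = 10  (slack)
  C3: 14 − 10.5 = 3.5  (slack)
  C4: 7 − 7 = 0  (binding)
  C5: 22 − 3.5 = 18.5  (slack)

Optimal: x_1 = 3.5, x_2 = 0
Binding: C4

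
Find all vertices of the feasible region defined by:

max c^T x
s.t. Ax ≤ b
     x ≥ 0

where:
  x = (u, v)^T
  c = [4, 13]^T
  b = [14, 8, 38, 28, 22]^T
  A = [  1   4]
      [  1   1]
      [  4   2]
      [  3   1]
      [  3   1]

(0, 0), (7.333, 0), (7, 1), (6, 2), (0, 3.5)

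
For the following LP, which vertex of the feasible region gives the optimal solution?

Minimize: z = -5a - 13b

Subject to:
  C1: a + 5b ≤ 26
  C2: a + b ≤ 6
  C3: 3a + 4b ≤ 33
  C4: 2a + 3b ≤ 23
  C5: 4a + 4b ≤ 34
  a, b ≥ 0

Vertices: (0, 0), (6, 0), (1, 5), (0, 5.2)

Evaluate the objective at each vertex of the feasible region:
  z(0, 0) = 0
  z(6, 0) = -30
  z(1, 5) = -70  ←
  z(0, 5.2) = -67.6
The minimum is at a = 1, b = 5.

(1, 5)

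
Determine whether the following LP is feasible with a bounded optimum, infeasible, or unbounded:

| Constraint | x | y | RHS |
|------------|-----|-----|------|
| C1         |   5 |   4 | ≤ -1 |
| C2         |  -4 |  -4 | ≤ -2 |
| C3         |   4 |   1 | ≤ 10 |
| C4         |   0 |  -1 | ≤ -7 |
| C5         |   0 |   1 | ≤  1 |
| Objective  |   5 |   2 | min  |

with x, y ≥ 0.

Infeasible (no feasible solution exists)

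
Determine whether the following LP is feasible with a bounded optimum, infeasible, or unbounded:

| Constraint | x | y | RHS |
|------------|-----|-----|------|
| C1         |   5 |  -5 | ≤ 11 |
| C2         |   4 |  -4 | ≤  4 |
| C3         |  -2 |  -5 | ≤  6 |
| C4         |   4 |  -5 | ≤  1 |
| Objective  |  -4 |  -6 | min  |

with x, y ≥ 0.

Unbounded (objective can decrease without bound)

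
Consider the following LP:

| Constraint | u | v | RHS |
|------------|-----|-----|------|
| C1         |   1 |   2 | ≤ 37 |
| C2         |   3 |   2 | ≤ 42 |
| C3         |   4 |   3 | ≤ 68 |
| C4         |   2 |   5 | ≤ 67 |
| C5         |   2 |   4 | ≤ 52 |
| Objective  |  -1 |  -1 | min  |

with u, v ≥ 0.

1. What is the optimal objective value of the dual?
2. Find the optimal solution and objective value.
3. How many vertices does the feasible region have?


1. -17
2. u = 8, v = 9, z = -17
3. 4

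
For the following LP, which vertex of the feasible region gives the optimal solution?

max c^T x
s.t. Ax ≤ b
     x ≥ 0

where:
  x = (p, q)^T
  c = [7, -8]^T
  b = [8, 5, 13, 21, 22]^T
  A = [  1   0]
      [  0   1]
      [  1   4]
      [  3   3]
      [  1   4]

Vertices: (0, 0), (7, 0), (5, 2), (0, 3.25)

Evaluate the objective at each vertex of the feasible region:
  z(0, 0) = 0
  z(7, 0) = 49  ←
  z(5, 2) = 19
  z(0, 3.25) = -26
The maximum is at p = 7, q = 0.

(7, 0)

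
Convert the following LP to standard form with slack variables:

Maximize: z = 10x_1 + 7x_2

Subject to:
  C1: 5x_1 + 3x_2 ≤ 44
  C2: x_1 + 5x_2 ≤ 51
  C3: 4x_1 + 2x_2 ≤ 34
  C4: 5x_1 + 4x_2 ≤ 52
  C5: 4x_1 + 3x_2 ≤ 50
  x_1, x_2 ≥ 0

max z = 10x_1 + 7x_2

s.t.
  5x_1 + 3x_2 + s1 = 44
  x_1 + 5x_2 + s2 = 51
  4x_1 + 2x_2 + s3 = 34
  5x_1 + 4x_2 + s4 = 52
  4x_1 + 3x_2 + s5 = 50
  x_1, x_2, s1, s2, s3, s4, s5 ≥ 0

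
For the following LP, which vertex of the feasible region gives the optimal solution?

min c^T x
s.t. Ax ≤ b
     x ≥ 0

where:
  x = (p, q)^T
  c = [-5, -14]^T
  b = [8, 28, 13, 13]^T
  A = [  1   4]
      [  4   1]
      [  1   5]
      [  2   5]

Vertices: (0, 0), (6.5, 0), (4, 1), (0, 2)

Evaluate the objective at each vertex of the feasible region:
  z(0, 0) = 0
  z(6.5, 0) = -32.5
  z(4, 1) = -34  ←
  z(0, 2) = -28
The minimum is at p = 4, q = 1.

(4, 1)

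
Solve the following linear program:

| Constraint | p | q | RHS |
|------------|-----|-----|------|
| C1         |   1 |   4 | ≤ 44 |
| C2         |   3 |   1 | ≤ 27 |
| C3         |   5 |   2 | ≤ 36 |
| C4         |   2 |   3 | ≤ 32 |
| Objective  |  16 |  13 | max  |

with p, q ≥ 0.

Evaluate the objective at each vertex of the feasible region:
  z(0, 0) = 0
  z(7.2, 0) = 115.2
  z(4, 8) = 168  ←
  z(0, 10.67) = 138.7
The maximum is at p = 4, q = 8.

p = 4, q = 8, z = 168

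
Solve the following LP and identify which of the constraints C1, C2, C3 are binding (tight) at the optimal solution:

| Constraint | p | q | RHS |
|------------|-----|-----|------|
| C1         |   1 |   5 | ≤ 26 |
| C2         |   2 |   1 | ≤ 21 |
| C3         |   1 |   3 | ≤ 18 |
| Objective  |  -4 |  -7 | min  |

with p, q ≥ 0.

At p = 9, q = 3, compute slack b - a·x for each constraint:
  C1: 26 − 24 = 2  (slack)
  C2: 21 − 21 = 0  (binding)
  C3: 18 − 18 = 0  (binding)

Optimal: p = 9, q = 3
Binding: C2, C3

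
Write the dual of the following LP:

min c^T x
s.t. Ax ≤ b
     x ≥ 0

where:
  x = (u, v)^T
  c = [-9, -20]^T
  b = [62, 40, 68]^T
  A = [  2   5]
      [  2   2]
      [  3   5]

Primal min cᵀx s.t. Ax ≤ b, x ≥ 0  →  Dual max −bᵀy s.t. Aᵀy ≥ −c, y ≥ 0.

Maximize: z = -62y1 - 40y2 - 68y3

Subject to:
  2y1 + 2y2 + 3y3 ≥ 9
  5y1 + 2y2 + 5y3 ≥ 20
  y1, y2, y3 ≥ 0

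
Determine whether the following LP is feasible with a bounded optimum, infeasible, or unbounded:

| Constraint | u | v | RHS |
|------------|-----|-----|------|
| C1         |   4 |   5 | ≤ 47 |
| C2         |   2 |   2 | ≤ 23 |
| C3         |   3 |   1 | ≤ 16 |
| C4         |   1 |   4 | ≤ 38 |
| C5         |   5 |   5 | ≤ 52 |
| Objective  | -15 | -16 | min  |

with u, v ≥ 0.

Feasible with a bounded optimal solution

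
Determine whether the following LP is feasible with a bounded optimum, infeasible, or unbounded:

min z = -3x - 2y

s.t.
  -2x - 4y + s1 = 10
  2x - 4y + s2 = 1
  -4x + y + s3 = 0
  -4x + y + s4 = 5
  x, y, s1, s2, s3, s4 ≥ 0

Unbounded (objective can decrease without bound)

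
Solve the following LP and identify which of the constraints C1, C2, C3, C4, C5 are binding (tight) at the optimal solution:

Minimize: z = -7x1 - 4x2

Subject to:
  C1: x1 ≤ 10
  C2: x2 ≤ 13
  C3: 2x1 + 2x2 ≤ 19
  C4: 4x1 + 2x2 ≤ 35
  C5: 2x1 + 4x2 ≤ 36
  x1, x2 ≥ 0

At x1 = 8, x2 = 1.5, compute slack b - a·x for each constraint:
  C1: 10 − 8 = 2  (slack)
  C2: 13 − 1.5 = 11.5  (slack)
  C3: 19 − 19 = 0  (binding)
  C4: 35 − 35 = 0  (binding)
  C5: 36 − 22 = 14  (slack)

Optimal: x1 = 8, x2 = 1.5
Binding: C3, C4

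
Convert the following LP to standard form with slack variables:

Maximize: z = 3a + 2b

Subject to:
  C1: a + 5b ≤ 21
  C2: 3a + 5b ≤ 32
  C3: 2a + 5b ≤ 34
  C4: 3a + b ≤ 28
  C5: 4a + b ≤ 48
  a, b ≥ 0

max z = 3a + 2b

s.t.
  a + 5b + s1 = 21
  3a + 5b + s2 = 32
  2a + 5b + s3 = 34
  3a + b + s4 = 28
  4a + b + s5 = 48
  a, b, s1, s2, s3, s4, s5 ≥ 0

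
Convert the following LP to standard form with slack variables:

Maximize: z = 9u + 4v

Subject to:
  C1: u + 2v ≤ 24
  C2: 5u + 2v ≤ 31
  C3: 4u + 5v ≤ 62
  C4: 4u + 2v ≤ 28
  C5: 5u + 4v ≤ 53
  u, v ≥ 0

max z = 9u + 4v

s.t.
  u + 2v + s1 = 24
  5u + 2v + s2 = 31
  4u + 5v + s3 = 62
  4u + 2v + s4 = 28
  5u + 4v + s5 = 53
  u, v, s1, s2, s3, s4, s5 ≥ 0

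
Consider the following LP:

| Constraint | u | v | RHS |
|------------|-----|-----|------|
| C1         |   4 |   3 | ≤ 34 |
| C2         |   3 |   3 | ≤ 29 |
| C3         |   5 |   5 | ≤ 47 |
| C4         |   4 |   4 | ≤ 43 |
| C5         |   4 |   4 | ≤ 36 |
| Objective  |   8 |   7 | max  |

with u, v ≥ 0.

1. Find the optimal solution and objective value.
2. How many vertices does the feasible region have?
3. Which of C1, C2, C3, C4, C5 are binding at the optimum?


1. u = 7, v = 2, z = 70
2. 4
3. C1, C5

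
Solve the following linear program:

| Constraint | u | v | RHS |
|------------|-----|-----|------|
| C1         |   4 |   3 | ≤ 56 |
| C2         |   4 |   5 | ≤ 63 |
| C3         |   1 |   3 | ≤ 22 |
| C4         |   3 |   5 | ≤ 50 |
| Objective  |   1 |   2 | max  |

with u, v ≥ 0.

Evaluate the objective at each vertex of the feasible region:
  z(0, 0) = 0
  z(14, 0) = 14
  z(11.82, 2.909) = 17.64
  z(10, 4) = 18  ←
  z(0, 7.333) = 14.67
The maximum is at u = 10, v = 4.

u = 10, v = 4, z = 18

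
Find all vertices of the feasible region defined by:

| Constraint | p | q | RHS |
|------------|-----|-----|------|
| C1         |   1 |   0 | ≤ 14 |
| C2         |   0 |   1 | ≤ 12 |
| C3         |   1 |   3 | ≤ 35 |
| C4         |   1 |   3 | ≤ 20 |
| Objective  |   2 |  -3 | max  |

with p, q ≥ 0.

(0, 0), (14, 0), (14, 2), (0, 6.667)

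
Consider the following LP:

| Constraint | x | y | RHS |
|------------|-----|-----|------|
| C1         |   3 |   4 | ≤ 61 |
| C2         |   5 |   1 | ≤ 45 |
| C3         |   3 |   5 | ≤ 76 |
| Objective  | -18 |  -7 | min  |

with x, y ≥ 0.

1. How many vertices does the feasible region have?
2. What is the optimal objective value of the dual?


1. 5
2. -196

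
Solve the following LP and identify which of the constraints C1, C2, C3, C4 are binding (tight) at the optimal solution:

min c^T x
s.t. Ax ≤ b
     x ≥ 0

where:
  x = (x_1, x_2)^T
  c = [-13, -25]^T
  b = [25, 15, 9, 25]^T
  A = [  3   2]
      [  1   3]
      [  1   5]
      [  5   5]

At x_1 = 4, x_2 = 1, compute slack b - a·x for each constraint:
  C1: 25 − 14 = 11  (slack)
  C2: 15 − 7 = 8  (slack)
  C3: 9 − 9 = 0  (binding)
  C4: 25 − 25 = 0  (binding)

Optimal: x_1 = 4, x_2 = 1
Binding: C3, C4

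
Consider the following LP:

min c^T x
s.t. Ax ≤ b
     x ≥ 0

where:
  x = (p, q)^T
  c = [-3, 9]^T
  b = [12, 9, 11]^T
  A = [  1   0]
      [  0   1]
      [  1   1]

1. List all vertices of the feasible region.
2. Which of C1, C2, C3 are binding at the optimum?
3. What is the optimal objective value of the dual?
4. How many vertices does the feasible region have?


1. (0, 0), (11, 0), (2, 9), (0, 9)
2. C3
3. -33
4. 4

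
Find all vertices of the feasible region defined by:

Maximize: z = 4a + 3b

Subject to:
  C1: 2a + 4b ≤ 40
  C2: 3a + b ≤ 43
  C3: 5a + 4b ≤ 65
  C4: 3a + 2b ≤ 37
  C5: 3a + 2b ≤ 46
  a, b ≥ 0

(0, 0), (12.33, 0), (9, 5), (8.333, 5.833), (0, 10)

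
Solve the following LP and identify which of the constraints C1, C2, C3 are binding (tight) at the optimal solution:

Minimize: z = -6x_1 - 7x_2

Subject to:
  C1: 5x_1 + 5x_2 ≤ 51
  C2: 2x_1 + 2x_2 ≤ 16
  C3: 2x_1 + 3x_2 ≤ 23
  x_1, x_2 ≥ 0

At x_1 = 1, x_2 = 7, compute slack b - a·x for each constraint:
  C1: 51 − 40 = 11  (slack)
  C2: 16 − 16 = 0  (binding)
  C3: 23 − 23 = 0  (binding)

Optimal: x_1 = 1, x_2 = 7
Binding: C2, C3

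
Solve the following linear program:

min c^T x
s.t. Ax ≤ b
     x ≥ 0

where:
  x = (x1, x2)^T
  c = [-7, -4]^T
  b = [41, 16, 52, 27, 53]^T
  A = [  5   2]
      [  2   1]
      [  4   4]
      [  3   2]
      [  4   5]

Evaluate the objective at each vertex of the feasible region:
  z(0, 0) = 0
  z(8, 0) = -56
  z(5, 6) = -59  ←
  z(4.143, 7.286) = -58.14
  z(0, 10.6) = -42.4
The minimum is at x1 = 5, x2 = 6.

x1 = 5, x2 = 6, z = -59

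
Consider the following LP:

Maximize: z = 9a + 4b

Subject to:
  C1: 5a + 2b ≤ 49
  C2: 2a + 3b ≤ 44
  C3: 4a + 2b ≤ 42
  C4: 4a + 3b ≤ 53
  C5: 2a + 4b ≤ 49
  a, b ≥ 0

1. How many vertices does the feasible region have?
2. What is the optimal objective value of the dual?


1. 5
2. 91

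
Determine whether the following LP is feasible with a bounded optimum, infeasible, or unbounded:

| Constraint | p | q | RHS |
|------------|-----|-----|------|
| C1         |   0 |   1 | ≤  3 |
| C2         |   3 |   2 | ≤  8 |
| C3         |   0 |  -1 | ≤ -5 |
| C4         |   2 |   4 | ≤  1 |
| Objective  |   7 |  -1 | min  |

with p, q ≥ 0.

Infeasible (no feasible solution exists)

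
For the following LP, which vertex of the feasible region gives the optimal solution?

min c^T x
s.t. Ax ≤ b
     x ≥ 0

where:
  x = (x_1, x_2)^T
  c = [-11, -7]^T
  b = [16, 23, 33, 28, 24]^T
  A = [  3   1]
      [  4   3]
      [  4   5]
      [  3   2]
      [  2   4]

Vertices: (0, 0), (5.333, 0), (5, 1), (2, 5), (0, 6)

Evaluate the objective at each vertex of the feasible region:
  z(0, 0) = 0
  z(5.333, 0) = -58.67
  z(5, 1) = -62  ←
  z(2, 5) = -57
  z(0, 6) = -42
The minimum is at x_1 = 5, x_2 = 1.

(5, 1)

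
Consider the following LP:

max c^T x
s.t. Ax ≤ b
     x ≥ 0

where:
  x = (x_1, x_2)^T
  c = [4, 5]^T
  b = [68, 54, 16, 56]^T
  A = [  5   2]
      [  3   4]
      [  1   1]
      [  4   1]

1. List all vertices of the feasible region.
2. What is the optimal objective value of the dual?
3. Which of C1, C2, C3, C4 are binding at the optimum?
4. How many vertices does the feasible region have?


1. (0, 0), (13.6, 0), (12, 4), (10, 6), (0, 13.5)
2. 70
3. C2, C3
4. 5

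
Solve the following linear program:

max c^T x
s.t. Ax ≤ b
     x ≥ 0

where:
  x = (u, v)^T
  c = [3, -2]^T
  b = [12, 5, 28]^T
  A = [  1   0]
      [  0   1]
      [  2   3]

Evaluate the objective at each vertex of the feasible region:
  z(0, 0) = 0
  z(12, 0) = 36  ←
  z(12, 1.333) = 33.33
  z(6.5, 5) = 9.5
  z(0, 5) = -10
The maximum is at u = 12, v = 0.

u = 12, v = 0, z = 36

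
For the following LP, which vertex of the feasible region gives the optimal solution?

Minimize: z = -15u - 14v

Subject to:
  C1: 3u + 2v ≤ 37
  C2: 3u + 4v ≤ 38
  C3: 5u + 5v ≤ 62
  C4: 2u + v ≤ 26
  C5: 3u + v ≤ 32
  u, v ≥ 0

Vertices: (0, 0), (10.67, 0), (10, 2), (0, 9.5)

Evaluate the objective at each vertex of the feasible region:
  z(0, 0) = 0
  z(10.67, 0) = -160
  z(10, 2) = -178  ←
  z(0, 9.5) = -133
The minimum is at u = 10, v = 2.

(10, 2)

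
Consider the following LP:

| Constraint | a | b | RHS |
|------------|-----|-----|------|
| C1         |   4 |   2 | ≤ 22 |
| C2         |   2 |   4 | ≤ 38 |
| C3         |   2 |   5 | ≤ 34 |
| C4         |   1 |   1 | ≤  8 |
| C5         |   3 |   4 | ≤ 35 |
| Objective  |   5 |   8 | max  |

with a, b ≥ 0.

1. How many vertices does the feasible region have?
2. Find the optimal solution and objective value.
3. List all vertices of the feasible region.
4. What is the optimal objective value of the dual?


1. 5
2. a = 2, b = 6, z = 58
3. (0, 0), (5.5, 0), (3, 5), (2, 6), (0, 6.8)
4. 58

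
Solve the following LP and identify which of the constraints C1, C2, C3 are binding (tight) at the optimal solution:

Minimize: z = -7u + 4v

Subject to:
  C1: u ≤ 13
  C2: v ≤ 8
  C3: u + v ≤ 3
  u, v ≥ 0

At u = 3, v = 0, compute slack b - a·x for each constraint:
  C1: 13 − 3 = 10  (slack)
  C2: 8 − 0 = 8  (slack)
  C3: 3 − 3 = 0  (binding)

Optimal: u = 3, v = 0
Binding: C3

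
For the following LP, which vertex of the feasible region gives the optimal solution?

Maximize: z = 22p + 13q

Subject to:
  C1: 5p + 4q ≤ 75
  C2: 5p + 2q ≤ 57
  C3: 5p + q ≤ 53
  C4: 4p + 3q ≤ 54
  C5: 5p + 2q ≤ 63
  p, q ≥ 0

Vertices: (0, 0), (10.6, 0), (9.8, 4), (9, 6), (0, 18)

Evaluate the objective at each vertex of the feasible region:
  z(0, 0) = 0
  z(10.6, 0) = 233.2
  z(9.8, 4) = 267.6
  z(9, 6) = 276  ←
  z(0, 18) = 234
The maximum is at p = 9, q = 6.

(9, 6)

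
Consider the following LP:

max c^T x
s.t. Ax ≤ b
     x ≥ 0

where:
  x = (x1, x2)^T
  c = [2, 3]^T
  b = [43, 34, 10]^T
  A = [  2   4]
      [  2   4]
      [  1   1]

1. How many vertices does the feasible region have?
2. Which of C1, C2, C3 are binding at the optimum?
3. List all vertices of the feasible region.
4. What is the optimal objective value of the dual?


1. 4
2. C2, C3
3. (0, 0), (10, 0), (3, 7), (0, 8.5)
4. 27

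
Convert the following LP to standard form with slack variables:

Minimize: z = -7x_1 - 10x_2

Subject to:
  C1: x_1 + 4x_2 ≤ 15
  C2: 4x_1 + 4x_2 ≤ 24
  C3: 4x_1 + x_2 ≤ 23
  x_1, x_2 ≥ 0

min z = -7x_1 - 10x_2

s.t.
  x_1 + 4x_2 + s1 = 15
  4x_1 + 4x_2 + s2 = 24
  4x_1 + x_2 + s3 = 23
  x_1, x_2, s1, s2, s3 ≥ 0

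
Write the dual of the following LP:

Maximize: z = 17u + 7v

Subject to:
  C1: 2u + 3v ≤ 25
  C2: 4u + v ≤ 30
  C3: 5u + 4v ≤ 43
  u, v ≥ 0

Primal max cᵀx s.t. Ax ≤ b, x ≥ 0  →  Dual min bᵀy s.t. Aᵀy ≥ c, y ≥ 0.

Minimize: z = 25y1 + 30y2 + 43y3

Subject to:
  2y1 + 4y2 + 5y3 ≥ 17
  3y1 + y2 + 4y3 ≥ 7
  y1, y2, y3 ≥ 0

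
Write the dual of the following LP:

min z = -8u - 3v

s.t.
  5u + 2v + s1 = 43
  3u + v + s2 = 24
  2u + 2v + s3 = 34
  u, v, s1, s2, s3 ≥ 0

Primal min cᵀx s.t. Ax ≤ b, x ≥ 0  →  Dual max −bᵀy s.t. Aᵀy ≥ −c, y ≥ 0.

Maximize: z = -43y1 - 24y2 - 34y3

Subject to:
  5y1 + 3y2 + 2y3 ≥ 8
  2y1 + y2 + 2y3 ≥ 3
  y1, y2, y3 ≥ 0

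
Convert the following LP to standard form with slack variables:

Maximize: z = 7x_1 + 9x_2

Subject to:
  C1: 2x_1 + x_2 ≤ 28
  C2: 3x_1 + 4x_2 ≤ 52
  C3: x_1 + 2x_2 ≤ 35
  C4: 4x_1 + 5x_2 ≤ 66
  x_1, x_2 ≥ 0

max z = 7x_1 + 9x_2

s.t.
  2x_1 + x_2 + s1 = 28
  3x_1 + 4x_2 + s2 = 52
  x_1 + 2x_2 + s3 = 35
  4x_1 + 5x_2 + s4 = 66
  x_1, x_2, s1, s2, s3, s4 ≥ 0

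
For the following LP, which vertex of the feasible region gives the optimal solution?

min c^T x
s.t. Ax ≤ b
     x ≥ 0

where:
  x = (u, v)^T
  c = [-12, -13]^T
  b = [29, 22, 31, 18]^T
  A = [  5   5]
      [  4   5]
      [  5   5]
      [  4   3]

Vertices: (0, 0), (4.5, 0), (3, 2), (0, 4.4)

Evaluate the objective at each vertex of the feasible region:
  z(0, 0) = 0
  z(4.5, 0) = -54
  z(3, 2) = -62  ←
  z(0, 4.4) = -57.2
The minimum is at u = 3, v = 2.

(3, 2)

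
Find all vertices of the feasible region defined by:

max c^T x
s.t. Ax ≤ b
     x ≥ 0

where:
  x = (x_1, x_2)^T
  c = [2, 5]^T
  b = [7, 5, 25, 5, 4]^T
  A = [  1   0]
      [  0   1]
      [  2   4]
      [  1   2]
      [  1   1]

(0, 0), (4, 0), (3, 1), (0, 2.5)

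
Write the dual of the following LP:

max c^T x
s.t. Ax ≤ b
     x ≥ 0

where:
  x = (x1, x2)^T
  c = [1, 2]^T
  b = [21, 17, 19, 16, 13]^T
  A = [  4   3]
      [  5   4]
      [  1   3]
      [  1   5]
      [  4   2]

Primal max cᵀx s.t. Ax ≤ b, x ≥ 0  →  Dual min bᵀy s.t. Aᵀy ≥ c, y ≥ 0.

Minimize: z = 21y1 + 17y2 + 19y3 + 16y4 + 13y5

Subject to:
  4y1 + 5y2 + y3 + y4 + 4y5 ≥ 1
  3y1 + 4y2 + 3y3 + 5y4 + 2y5 ≥ 2
  y1, y2, y3, y4, y5 ≥ 0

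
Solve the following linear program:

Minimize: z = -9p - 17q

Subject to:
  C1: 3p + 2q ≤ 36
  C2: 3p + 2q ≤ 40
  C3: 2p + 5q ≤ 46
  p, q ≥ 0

Evaluate the objective at each vertex of the feasible region:
  z(0, 0) = 0
  z(12, 0) = -108
  z(8, 6) = -174  ←
  z(0, 9.2) = -156.4
The minimum is at p = 8, q = 6.

p = 8, q = 6, z = -174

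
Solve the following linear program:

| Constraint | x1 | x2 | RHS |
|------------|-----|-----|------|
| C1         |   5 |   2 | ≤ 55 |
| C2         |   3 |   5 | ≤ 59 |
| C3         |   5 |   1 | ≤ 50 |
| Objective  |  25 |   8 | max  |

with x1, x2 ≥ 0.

Evaluate the objective at each vertex of the feasible region:
  z(0, 0) = 0
  z(10, 0) = 250
  z(9, 5) = 265  ←
  z(8.263, 6.842) = 261.3
  z(0, 11.8) = 94.4
The maximum is at x1 = 9, x2 = 5.

x1 = 9, x2 = 5, z = 265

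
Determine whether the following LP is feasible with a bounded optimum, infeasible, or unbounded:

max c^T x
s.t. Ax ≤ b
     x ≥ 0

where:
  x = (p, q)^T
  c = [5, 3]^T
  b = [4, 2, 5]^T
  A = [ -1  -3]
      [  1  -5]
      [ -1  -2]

Unbounded (objective can increase without bound)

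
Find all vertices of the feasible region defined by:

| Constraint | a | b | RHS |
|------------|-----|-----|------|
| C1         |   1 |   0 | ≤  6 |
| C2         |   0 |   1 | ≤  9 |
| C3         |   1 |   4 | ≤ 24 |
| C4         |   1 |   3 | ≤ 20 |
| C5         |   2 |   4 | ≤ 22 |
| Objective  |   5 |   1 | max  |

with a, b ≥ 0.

(0, 0), (6, 0), (6, 2.5), (0, 5.5)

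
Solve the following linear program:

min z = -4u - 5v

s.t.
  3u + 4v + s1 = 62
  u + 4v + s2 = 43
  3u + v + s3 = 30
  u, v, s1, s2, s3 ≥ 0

Evaluate the objective at each vertex of the feasible region:
  z(0, 0) = 0
  z(10, 0) = -40
  z(7, 9) = -73  ←
  z(0, 10.75) = -53.75
The minimum is at u = 7, v = 9.

u = 7, v = 9, z = -73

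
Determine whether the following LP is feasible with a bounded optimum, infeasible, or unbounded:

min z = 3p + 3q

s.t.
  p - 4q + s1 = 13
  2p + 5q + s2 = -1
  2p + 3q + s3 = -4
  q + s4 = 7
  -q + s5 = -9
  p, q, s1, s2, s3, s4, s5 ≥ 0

Infeasible (no feasible solution exists)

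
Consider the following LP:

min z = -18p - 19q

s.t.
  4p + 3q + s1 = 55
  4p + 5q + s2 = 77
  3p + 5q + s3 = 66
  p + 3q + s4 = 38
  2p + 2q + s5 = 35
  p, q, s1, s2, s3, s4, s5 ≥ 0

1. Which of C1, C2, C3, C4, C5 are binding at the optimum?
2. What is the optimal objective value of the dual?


1. C1, C3
2. -297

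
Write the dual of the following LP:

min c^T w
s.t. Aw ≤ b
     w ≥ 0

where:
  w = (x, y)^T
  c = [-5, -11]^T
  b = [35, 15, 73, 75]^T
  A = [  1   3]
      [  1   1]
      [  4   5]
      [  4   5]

Primal min cᵀx s.t. Ax ≤ b, x ≥ 0  →  Dual max −bᵀy s.t. Aᵀy ≥ −c, y ≥ 0.

Maximize: z = -35y1 - 15y2 - 73y3 - 75y4

Subject to:
  y1 + y2 + 4y3 + 4y4 ≥ 5
  3y1 + y2 + 5y3 + 5y4 ≥ 11
  y1, y2, y3, y4 ≥ 0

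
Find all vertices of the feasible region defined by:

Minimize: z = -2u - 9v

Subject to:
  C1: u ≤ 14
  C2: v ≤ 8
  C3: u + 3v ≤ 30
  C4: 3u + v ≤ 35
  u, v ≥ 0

(0, 0), (11.67, 0), (9.375, 6.875), (6, 8), (0, 8)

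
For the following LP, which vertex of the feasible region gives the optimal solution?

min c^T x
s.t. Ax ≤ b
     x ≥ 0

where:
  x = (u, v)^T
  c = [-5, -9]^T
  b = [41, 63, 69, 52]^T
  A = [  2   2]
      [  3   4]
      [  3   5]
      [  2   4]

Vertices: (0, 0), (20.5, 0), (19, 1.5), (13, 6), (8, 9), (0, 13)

Evaluate the objective at each vertex of the feasible region:
  z(0, 0) = 0
  z(20.5, 0) = -102.5
  z(19, 1.5) = -108.5
  z(13, 6) = -119
  z(8, 9) = -121  ←
  z(0, 13) = -117
The minimum is at u = 8, v = 9.

(8, 9)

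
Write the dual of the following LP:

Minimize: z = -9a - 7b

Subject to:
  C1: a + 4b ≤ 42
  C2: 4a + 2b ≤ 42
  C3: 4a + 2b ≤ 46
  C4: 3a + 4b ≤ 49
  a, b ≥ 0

Primal min cᵀx s.t. Ax ≤ b, x ≥ 0  →  Dual max −bᵀy s.t. Aᵀy ≥ −c, y ≥ 0.

Maximize: z = -42y1 - 42y2 - 46y3 - 49y4

Subject to:
  y1 + 4y2 + 4y3 + 3y4 ≥ 9
  4y1 + 2y2 + 2y3 + 4y4 ≥ 7
  y1, y2, y3, y4 ≥ 0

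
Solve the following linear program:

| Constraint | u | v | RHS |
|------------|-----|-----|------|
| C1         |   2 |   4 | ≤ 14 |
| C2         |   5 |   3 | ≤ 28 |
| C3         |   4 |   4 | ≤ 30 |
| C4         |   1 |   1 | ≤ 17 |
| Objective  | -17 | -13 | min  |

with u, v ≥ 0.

Evaluate the objective at each vertex of the feasible region:
  z(0, 0) = 0
  z(5.6, 0) = -95.2
  z(5, 1) = -98  ←
  z(0, 3.5) = -45.5
The minimum is at u = 5, v = 1.

u = 5, v = 1, z = -98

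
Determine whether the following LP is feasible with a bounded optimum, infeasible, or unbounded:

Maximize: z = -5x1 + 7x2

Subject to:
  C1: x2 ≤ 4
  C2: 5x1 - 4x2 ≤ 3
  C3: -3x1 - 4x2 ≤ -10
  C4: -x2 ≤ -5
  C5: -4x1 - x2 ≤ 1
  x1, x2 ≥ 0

Infeasible (no feasible solution exists)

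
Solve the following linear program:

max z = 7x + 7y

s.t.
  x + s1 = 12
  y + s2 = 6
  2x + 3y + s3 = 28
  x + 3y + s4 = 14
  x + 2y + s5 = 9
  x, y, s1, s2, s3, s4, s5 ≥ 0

Evaluate the objective at each vertex of the feasible region:
  z(0, 0) = 0
  z(9, 0) = 63  ←
  z(0, 4.5) = 31.5
The maximum is at x = 9, y = 0.

x = 9, y = 0, z = 63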